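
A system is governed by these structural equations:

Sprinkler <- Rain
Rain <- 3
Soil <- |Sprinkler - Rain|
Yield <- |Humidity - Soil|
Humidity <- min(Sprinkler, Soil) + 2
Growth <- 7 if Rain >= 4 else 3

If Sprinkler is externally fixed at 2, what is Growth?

3

Under do(Sprinkler=2), the mechanism Sprinkler <- Rain is discarded; Sprinkler is fixed at 2.
Since Growth is not a descendant of the intervened variable, it is unaffected.
Growth = 7 if Rain >= 4 else 3  [with Rain=3]  = 3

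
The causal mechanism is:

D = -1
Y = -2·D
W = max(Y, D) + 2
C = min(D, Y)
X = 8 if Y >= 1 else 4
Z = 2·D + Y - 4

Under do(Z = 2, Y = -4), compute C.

Under do(Z = 2, Y = -4), each intervened variable's structural equation is replaced by its fixed value.
C = min(D, Y)  [with D=-1, Y=-4]  = -4

-4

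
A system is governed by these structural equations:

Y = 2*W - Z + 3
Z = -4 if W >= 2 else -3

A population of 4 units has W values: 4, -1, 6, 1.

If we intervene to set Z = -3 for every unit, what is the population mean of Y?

11

do(Z=-3) breaks Z's dependence on W. With Z=-3 fixed, Y across the units is 14, 4, 18, 8, mean 11.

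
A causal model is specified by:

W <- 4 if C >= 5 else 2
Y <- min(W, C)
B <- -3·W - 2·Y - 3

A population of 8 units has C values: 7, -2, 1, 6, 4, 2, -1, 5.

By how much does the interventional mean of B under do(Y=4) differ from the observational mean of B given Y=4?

do(Y=4) breaks Y's dependence on C. With Y=4 fixed, B across the units is -23, -17, -17, -23, -17, -17, -17, -23, mean -19.25.
E[B|Y=4] averages over only the 3 units with Y=4 (C = 7, 6, 5): B = -23, -23, -23, mean -23.
Difference = -19.25 − (-23) = 3.75.

3.75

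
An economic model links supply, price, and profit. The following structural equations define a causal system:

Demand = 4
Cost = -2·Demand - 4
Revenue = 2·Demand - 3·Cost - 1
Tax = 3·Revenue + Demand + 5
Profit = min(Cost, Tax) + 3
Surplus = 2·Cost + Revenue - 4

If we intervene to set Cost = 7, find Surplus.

-4

Under do(Cost=7), the mechanism Cost = -2·Demand - 4 is discarded; Cost is fixed at 7.
Revenue = 2·Demand - 3·Cost - 1  [with Demand=4, Cost=7]  = -14
Surplus = 2·Cost + Revenue - 4  [with Cost=7, Revenue=-14]  = -4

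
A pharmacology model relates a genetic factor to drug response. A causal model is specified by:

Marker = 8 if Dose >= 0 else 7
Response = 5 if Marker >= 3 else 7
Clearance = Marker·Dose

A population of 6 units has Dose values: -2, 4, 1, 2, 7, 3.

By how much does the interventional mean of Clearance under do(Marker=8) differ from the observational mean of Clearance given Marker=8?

Every unit gets Marker=8 under the intervention. Clearance values become -16, 32, 8, 16, 56, 24; E[Clearance|do(Marker=8)] = 20.
E[Clearance|Marker=8] averages over only the 5 units with Marker=8 (Dose = 4, 1, 2, 7, 3): Clearance = 32, 8, 16, 56, 24, mean 27.2.
Difference = 20 − 27.2 = -7.2.

-7.2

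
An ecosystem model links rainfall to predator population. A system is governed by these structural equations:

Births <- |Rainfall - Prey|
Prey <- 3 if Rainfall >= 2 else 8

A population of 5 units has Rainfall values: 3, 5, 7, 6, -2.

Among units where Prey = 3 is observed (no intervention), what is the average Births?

2.25

E[Births|Prey=3] averages over only the 4 units with Prey=3 (Rainfall = 3, 5, 7, 6): Births = 0, 2, 4, 3, mean 2.25.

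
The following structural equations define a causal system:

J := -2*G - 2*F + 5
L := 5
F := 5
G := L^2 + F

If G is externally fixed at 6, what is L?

5

Under do(G=6), the mechanism G := L^2 + F is discarded; G is fixed at 6.
Since L is not a descendant of the intervened variable, it is unaffected.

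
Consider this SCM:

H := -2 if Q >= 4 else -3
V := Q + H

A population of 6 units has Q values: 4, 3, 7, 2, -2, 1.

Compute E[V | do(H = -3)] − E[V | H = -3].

Every unit gets H=-3 under the intervention. V values become 1, 0, 4, -1, -5, -2; E[V|do(H=-3)] = -0.5.
E[V|H=-3] averages over only the 4 units with H=-3 (Q = 3, 2, -2, 1): V = 0, -1, -5, -2, mean -2.
Difference = -0.5 − (-2) = 1.5.

1.5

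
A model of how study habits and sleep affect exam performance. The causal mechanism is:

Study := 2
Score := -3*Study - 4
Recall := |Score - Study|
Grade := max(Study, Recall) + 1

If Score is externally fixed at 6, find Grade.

5

Under do(Score=6), the mechanism Score := -3*Study - 4 is discarded; Score is fixed at 6.
Recall = |Score - Study|  [with Score=6, Study=2]  = 4
Grade = max(Study, Recall) + 1  [with Study=2, Recall=4]  = 5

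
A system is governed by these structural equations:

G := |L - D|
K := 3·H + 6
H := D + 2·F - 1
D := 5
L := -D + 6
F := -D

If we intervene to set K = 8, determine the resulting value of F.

-5

Under do(K=8), the mechanism K := 3·H + 6 is discarded; K is fixed at 8.
No directed path runs from K to F, so F keeps its natural value.
F = -D  [with D=5]  = -5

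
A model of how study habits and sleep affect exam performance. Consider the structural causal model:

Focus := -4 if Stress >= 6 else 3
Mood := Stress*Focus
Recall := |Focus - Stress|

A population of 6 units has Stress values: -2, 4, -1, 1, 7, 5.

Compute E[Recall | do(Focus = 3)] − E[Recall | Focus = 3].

do(Focus=3) breaks Focus's dependence on Stress. With Focus=3 fixed, Recall across the units is 5, 1, 4, 2, 4, 2, mean 3.
E[Recall|Focus=3] averages over only the 5 units with Focus=3 (Stress = -2, 4, -1, 1, 5): Recall = 5, 1, 4, 2, 2, mean 2.8.
Difference = 3 − 2.8 = 0.2.

0.2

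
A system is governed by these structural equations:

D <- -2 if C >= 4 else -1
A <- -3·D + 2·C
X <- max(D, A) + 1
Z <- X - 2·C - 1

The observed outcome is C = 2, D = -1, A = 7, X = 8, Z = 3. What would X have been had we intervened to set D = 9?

10

Under do(D=9), the mechanism D <- -2 if C >= 4 else -1 is discarded; D is fixed at 9.
A = -3·D + 2·C  [with D=9, C=2]  = -23
X = max(D, A) + 1  [with D=9, A=-23]  = 10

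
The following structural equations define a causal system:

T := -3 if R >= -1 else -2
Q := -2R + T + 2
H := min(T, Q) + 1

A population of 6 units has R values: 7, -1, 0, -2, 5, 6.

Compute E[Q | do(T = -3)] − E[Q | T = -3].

1.8

The intervention sets T=-3 in all 6 units regardless of R. Recomputing Q per unit gives -15, 1, -1, 3, -11, -13; average -6.
E[Q|T=-3] averages over only the 5 units with T=-3 (R = 7, -1, 0, 5, 6): Q = -15, 1, -1, -11, -13, mean -7.8.
Difference = -6 − (-7.8) = 1.8.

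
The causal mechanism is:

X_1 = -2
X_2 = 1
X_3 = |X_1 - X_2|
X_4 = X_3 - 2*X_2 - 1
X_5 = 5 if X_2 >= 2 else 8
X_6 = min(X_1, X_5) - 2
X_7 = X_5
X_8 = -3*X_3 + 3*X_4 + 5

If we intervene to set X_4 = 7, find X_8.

17

do(X_4=7) replaces the equation X_4 = X_3 - 2*X_2 - 1 with the constant X_4 = 7.
X_3 = |X_1 - X_2|  [with X_1=-2, X_2=1]  = 3
X_8 = -3*X_3 + 3*X_4 + 5  [with X_3=3, X_4=7]  = 17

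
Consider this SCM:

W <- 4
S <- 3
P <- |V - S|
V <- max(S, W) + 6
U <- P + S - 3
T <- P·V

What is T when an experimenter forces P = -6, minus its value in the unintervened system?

Under do(P=-6), the mechanism P <- |V - S| is discarded; P is fixed at -6.
V = max(S, W) + 6  [with S=3, W=4]  = 10
T = P·V  [with P=-6, V=10]  = -60
Without intervention: V = max(S, W) + 6  [with S=3, W=4]  = 10; P = |V - S|  [with V=10, S=3]  = 7; T = P·V  [with P=7, V=10]  = 70.
Change = -60 − 70 = -130.

-130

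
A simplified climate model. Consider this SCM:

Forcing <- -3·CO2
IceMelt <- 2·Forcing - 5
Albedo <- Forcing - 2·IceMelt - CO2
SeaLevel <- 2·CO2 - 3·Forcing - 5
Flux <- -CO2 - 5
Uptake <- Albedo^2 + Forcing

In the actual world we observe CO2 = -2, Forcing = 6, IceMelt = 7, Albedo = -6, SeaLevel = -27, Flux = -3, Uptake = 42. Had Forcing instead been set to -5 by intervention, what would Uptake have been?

724

Under do(Forcing=-5), the mechanism Forcing <- -3·CO2 is discarded; Forcing is fixed at -5.
IceMelt = 2·Forcing - 5  [with Forcing=-5]  = -15
Albedo = Forcing - 2·IceMelt - CO2  [with Forcing=-5, IceMelt=-15, CO2=-2]  = 27
Uptake = Albedo^2 + Forcing  [with Albedo=27, Forcing=-5]  = 724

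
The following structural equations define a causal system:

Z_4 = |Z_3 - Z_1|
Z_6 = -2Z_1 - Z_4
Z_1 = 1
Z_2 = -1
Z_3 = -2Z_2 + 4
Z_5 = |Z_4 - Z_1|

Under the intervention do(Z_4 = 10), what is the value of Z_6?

-12

Under do(Z_4=10), the mechanism Z_4 = |Z_3 - Z_1| is discarded; Z_4 is fixed at 10.
Z_6 = -2Z_1 - Z_4  [with Z_1=1, Z_4=10]  = -12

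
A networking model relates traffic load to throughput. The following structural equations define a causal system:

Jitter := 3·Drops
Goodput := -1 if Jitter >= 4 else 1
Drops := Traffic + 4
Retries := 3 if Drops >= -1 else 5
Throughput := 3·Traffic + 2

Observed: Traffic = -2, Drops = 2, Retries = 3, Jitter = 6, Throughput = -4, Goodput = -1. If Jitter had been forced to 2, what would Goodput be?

1

Under do(Jitter=2), the mechanism Jitter := 3·Drops is discarded; Jitter is fixed at 2.
Goodput = -1 if Jitter >= 4 else 1  [with Jitter=2]  = 1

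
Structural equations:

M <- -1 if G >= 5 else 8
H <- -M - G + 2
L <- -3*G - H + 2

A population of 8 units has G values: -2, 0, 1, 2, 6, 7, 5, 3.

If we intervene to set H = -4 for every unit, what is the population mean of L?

-2.25

The intervention sets H=-4 in all 8 units regardless of G. Recomputing L per unit gives 12, 6, 3, 0, -12, -15, -9, -3; average -2.25.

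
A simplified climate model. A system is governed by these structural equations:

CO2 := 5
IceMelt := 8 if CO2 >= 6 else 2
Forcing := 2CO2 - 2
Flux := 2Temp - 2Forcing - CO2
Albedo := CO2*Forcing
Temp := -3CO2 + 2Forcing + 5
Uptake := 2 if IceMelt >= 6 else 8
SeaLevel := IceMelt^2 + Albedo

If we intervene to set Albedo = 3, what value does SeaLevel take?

7

The intervention breaks the incoming arrows to Albedo: Albedo := CO2*Forcing no longer applies, and Albedo = 3.
IceMelt = 8 if CO2 >= 6 else 2  [with CO2=5]  = 2
SeaLevel = IceMelt^2 + Albedo  [with IceMelt=2, Albedo=3]  = 7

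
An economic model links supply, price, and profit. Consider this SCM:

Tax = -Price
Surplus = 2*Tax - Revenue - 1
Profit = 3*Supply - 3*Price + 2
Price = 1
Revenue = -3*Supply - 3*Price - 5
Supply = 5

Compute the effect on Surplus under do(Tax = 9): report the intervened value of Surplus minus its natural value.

20

Under do(Tax=9), the mechanism Tax = -Price is discarded; Tax is fixed at 9.
Revenue = -3*Supply - 3*Price - 5  [with Supply=5, Price=1]  = -23
Surplus = 2*Tax - Revenue - 1  [with Tax=9, Revenue=-23]  = 40
Without intervention: Revenue = -3*Supply - 3*Price - 5  [with Supply=5, Price=1]  = -23; Tax = -Price  [with Price=1]  = -1; Surplus = 2*Tax - Revenue - 1  [with Tax=-1, Revenue=-23]  = 20.
Change = 40 − 20 = 20.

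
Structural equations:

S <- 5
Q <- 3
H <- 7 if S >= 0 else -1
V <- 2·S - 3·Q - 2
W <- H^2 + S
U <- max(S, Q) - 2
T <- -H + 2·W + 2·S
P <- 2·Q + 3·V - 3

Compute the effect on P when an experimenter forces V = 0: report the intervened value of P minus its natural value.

3

do(V=0) replaces the equation V <- 2·S - 3·Q - 2 with the constant V = 0.
P = 2·Q + 3·V - 3  [with Q=3, V=0]  = 3
Without intervention: V = 2·S - 3·Q - 2  [with S=5, Q=3]  = -1; P = 2·Q + 3·V - 3  [with Q=3, V=-1]  = 0.
Change = 3 − 0 = 3.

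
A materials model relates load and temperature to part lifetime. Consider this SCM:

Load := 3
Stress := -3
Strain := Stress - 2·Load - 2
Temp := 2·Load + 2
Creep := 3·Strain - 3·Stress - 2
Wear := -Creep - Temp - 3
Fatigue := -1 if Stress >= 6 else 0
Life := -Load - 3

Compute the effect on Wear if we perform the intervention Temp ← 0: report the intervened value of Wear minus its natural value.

8

Under do(Temp=0), the mechanism Temp := 2·Load + 2 is discarded; Temp is fixed at 0.
Strain = Stress - 2·Load - 2  [with Stress=-3, Load=3]  = -11
Creep = 3·Strain - 3·Stress - 2  [with Strain=-11, Stress=-3]  = -26
Wear = -Creep - Temp - 3  [with Creep=-26, Temp=0]  = 23
Without intervention: Strain = Stress - 2·Load - 2  [with Stress=-3, Load=3]  = -11; Temp = 2·Load + 2  [with Load=3]  = 8; Creep = 3·Strain - 3·Stress - 2  [with Strain=-11, Stress=-3]  = -26; Wear = -Creep - Temp - 3  [with Creep=-26, Temp=8]  = 15.
Change = 23 − 15 = 8.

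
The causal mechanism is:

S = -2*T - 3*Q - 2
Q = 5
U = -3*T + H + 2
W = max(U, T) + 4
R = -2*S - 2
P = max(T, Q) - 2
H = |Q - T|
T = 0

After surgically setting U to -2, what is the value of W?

4

Intervening sets U = -2 and removes its equation (U = -3*T + H + 2).
W = max(U, T) + 4  [with U=-2, T=0]  = 4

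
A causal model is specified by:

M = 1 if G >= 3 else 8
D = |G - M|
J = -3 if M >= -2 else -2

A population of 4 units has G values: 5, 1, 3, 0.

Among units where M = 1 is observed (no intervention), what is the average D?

3

Conditioning on M=1 selects the 2 unit(s) with G ∈ {5, 3}. Their D values: 4, 2. Mean = 3.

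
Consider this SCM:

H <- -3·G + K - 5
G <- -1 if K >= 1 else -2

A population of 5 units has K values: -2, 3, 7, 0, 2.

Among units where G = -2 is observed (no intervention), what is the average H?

0

Conditioning on G=-2 selects the 2 unit(s) with K ∈ {-2, 0}. Their H values: -1, 1. Mean = 0.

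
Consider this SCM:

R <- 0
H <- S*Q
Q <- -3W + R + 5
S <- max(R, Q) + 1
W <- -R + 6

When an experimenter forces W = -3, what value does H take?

do(W=-3) replaces the equation W <- -R + 6 with the constant W = -3.
Q = -3W + R + 5  [with W=-3, R=0]  = 14
S = max(R, Q) + 1  [with R=0, Q=14]  = 15
H = S*Q  [with S=15, Q=14]  = 210

210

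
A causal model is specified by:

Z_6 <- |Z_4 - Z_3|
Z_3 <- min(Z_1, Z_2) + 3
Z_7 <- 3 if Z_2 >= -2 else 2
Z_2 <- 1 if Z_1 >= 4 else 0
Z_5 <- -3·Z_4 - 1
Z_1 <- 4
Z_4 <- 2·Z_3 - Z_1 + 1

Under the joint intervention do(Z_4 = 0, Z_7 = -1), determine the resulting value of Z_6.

The joint intervention fixes Z_4 = 0, Z_7 = -1, removing each variable's own equation.
Z_2 = 1 if Z_1 >= 4 else 0  [with Z_1=4]  = 1
Z_3 = min(Z_1, Z_2) + 3  [with Z_1=4, Z_2=1]  = 4
Z_6 = |Z_4 - Z_3|  [with Z_4=0, Z_3=4]  = 4

4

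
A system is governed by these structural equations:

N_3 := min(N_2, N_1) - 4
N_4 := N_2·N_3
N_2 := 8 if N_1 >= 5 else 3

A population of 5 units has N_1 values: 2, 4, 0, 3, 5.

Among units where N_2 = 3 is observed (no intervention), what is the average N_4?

E[N_4|N_2=3] averages over only the 4 units with N_2=3 (N_1 = 2, 4, 0, 3): N_4 = -6, -3, -12, -3, mean -6.

-6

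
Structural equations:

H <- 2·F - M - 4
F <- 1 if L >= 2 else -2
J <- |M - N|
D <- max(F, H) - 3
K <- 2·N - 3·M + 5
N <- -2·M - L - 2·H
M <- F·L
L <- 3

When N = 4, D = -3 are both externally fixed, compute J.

1

Setting N = 4, D = -3 by intervention discards those variables' equations.
F = 1 if L >= 2 else -2  [with L=3]  = 1
M = F·L  [with F=1, L=3]  = 3
J = |M - N|  [with M=3, N=4]  = 1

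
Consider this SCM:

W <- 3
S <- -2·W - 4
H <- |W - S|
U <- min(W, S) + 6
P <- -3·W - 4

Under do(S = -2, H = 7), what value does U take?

Setting S = -2, H = 7 by intervention discards those variables' equations.
U = min(W, S) + 6  [with W=3, S=-2]  = 4

4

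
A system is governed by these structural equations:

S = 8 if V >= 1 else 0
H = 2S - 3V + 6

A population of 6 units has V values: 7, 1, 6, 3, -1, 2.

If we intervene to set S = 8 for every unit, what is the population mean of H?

Under do(S=8), S's equation is replaced by S=8 for every unit. Per-unit H: 1, 19, 4, 13, 25, 16. Mean = 13.

13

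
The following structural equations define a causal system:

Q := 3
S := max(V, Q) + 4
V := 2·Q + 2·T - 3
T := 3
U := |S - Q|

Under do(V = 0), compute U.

4

do(V=0) replaces the equation V := 2·Q + 2·T - 3 with the constant V = 0.
S = max(V, Q) + 4  [with V=0, Q=3]  = 7
U = |S - Q|  [with S=7, Q=3]  = 4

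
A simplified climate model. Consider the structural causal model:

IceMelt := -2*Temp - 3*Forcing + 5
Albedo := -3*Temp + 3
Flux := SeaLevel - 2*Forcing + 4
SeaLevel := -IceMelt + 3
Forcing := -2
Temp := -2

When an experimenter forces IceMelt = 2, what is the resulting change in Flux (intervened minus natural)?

13

The intervention breaks the incoming arrows to IceMelt: IceMelt := -2*Temp - 3*Forcing + 5 no longer applies, and IceMelt = 2.
SeaLevel = -IceMelt + 3  [with IceMelt=2]  = 1
Flux = SeaLevel - 2*Forcing + 4  [with SeaLevel=1, Forcing=-2]  = 9
Without intervention: IceMelt = -2*Temp - 3*Forcing + 5  [with Temp=-2, Forcing=-2]  = 15; SeaLevel = -IceMelt + 3  [with IceMelt=15]  = -12; Flux = SeaLevel - 2*Forcing + 4  [with SeaLevel=-12, Forcing=-2]  = -4.
Change = 9 − (-4) = 13.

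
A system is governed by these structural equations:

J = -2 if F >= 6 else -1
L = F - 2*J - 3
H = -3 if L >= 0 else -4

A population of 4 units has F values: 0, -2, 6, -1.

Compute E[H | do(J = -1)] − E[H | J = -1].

Every unit gets J=-1 under the intervention. H values become -4, -4, -3, -4; E[H|do(J=-1)] = -3.75.
E[H|J=-1] averages over only the 3 units with J=-1 (F = 0, -2, -1): H = -4, -4, -4, mean -4.
Difference = -3.75 − (-4) = 0.25.

0.25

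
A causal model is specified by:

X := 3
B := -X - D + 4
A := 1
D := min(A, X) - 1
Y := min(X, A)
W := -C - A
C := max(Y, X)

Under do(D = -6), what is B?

7

Under do(D=-6), the mechanism D := min(A, X) - 1 is discarded; D is fixed at -6.
B = -X - D + 4  [with X=3, D=-6]  = 7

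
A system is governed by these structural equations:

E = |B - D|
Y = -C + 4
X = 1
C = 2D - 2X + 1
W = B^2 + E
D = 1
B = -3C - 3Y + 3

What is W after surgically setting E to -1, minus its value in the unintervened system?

-11

Intervening sets E = -1 and removes its equation (E = |B - D|).
C = 2D - 2X + 1  [with D=1, X=1]  = 1
Y = -C + 4  [with C=1]  = 3
B = -3C - 3Y + 3  [with C=1, Y=3]  = -9
W = B^2 + E  [with B=-9, E=-1]  = 80
Without intervention: C = 2D - 2X + 1  [with D=1, X=1]  = 1; Y = -C + 4  [with C=1]  = 3; B = -3C - 3Y + 3  [with C=1, Y=3]  = -9; E = |B - D|  [with B=-9, D=1]  = 10; W = B^2 + E  [with B=-9, E=10]  = 91.
Change = 80 − 91 = -11.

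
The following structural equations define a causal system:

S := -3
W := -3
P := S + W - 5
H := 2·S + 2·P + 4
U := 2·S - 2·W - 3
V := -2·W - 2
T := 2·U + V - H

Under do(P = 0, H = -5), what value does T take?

Under do(P = 0, H = -5), each intervened variable's structural equation is replaced by its fixed value.
U = 2·S - 2·W - 3  [with S=-3, W=-3]  = -3
V = -2·W - 2  [with W=-3]  = 4
T = 2·U + V - H  [with U=-3, V=4, H=-5]  = 3

3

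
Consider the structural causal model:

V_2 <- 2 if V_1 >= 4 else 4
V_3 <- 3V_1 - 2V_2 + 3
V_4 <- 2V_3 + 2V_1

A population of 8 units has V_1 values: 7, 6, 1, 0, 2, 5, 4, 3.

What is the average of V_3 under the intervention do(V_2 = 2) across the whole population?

9.5

do(V_2=2) breaks V_2's dependence on V_1. With V_2=2 fixed, V_3 across the units is 20, 17, 2, -1, 5, 14, 11, 8, mean 9.5.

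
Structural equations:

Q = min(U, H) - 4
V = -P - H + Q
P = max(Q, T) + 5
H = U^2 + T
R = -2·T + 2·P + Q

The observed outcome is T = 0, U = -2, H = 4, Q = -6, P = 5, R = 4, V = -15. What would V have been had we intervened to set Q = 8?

-9

The intervention breaks the incoming arrows to Q: Q = min(U, H) - 4 no longer applies, and Q = 8.
H = U^2 + T  [with U=-2, T=0]  = 4
P = max(Q, T) + 5  [with Q=8, T=0]  = 13
V = -P - H + Q  [with P=13, H=4, Q=8]  = -9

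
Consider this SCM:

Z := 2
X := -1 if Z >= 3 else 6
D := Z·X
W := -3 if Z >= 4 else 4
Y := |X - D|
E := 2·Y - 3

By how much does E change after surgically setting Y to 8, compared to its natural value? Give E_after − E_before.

The intervention breaks the incoming arrows to Y: Y := |X - D| no longer applies, and Y = 8.
E = 2·Y - 3  [with Y=8]  = 13
Without intervention: X = -1 if Z >= 3 else 6  [with Z=2]  = 6; D = Z·X  [with Z=2, X=6]  = 12; Y = |X - D|  [with X=6, D=12]  = 6; E = 2·Y - 3  [with Y=6]  = 9.
Change = 13 − 9 = 4.

4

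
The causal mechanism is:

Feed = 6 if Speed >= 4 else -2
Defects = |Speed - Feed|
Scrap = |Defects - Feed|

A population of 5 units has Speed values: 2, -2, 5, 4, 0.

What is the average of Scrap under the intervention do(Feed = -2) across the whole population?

The intervention sets Feed=-2 in all 5 units regardless of Speed. Recomputing Scrap per unit gives 6, 2, 9, 8, 4; average 5.8.

5.8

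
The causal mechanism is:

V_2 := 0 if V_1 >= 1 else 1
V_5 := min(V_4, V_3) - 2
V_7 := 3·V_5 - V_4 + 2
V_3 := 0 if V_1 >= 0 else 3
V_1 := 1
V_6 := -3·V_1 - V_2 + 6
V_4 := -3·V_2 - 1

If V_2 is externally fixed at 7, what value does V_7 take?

Under do(V_2=7), the mechanism V_2 := 0 if V_1 >= 1 else 1 is discarded; V_2 is fixed at 7.
V_3 = 0 if V_1 >= 0 else 3  [with V_1=1]  = 0
V_4 = -3·V_2 - 1  [with V_2=7]  = -22
V_5 = min(V_4, V_3) - 2  [with V_4=-22, V_3=0]  = -24
V_7 = 3·V_5 - V_4 + 2  [with V_5=-24, V_4=-22]  = -48

-48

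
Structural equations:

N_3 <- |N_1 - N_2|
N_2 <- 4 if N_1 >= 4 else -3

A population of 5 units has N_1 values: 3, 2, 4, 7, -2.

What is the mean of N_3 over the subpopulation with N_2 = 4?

Conditioning on N_2=4 selects the 2 unit(s) with N_1 ∈ {4, 7}. Their N_3 values: 0, 3. Mean = 1.5.

1.5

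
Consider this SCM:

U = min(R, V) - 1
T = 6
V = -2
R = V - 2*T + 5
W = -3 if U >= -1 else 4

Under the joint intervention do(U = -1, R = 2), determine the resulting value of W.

-3

The joint intervention fixes U = -1, R = 2, removing each variable's own equation.
W = -3 if U >= -1 else 4  [with U=-1]  = -3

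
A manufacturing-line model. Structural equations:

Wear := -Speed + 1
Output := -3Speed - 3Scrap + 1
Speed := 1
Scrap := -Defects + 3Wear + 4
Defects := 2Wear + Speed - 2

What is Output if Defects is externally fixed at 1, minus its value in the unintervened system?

6

do(Defects=1) replaces the equation Defects := 2Wear + Speed - 2 with the constant Defects = 1.
Wear = -Speed + 1  [with Speed=1]  = 0
Scrap = -Defects + 3Wear + 4  [with Defects=1, Wear=0]  = 3
Output = -3Speed - 3Scrap + 1  [with Speed=1, Scrap=3]  = -11
Without intervention: Wear = -Speed + 1  [with Speed=1]  = 0; Defects = 2Wear + Speed - 2  [with Wear=0, Speed=1]  = -1; Scrap = -Defects + 3Wear + 4  [with Defects=-1, Wear=0]  = 5; Output = -3Speed - 3Scrap + 1  [with Speed=1, Scrap=5]  = -17.
Change = -11 − (-17) = 6.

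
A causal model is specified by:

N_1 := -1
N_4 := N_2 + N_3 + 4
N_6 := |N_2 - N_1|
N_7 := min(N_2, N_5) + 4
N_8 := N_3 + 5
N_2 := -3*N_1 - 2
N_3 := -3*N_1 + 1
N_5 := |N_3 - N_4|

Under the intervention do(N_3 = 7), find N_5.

5

do(N_3=7) replaces the equation N_3 := -3*N_1 + 1 with the constant N_3 = 7.
N_2 = -3*N_1 - 2  [with N_1=-1]  = 1
N_4 = N_2 + N_3 + 4  [with N_2=1, N_3=7]  = 12
N_5 = |N_3 - N_4|  [with N_3=7, N_4=12]  = 5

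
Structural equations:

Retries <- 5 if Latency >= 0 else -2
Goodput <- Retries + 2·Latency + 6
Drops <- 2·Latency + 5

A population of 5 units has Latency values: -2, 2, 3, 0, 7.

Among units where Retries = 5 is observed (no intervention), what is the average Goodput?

E[Goodput|Retries=5] averages over only the 4 units with Retries=5 (Latency = 2, 3, 0, 7): Goodput = 15, 17, 11, 25, mean 17.

17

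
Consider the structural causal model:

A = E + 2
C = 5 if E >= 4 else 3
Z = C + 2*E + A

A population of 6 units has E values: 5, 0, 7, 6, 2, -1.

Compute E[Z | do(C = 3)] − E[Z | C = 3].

The intervention sets C=3 in all 6 units regardless of E. Recomputing Z per unit gives 20, 5, 26, 23, 11, 2; average 14.5.
Observing C=3 restricts to units where C's equation naturally yields 3: E ∈ {0, 2, -1}. In that subpopulation Z = 5, 11, 2, mean 6.
Difference = 14.5 − 6 = 8.5.

8.5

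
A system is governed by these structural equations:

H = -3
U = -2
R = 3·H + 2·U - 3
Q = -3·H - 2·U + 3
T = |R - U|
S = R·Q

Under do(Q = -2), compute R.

-16

Under do(Q=-2), the mechanism Q = -3·H - 2·U + 3 is discarded; Q is fixed at -2.
Since R is not a descendant of the intervened variable, it is unaffected.
R = 3·H + 2·U - 3  [with H=-3, U=-2]  = -16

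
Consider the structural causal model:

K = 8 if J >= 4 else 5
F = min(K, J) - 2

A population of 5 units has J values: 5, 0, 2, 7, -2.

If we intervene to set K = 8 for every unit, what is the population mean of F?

0.4

Under do(K=8), K's equation is replaced by K=8 for every unit. Per-unit F: 3, -2, 0, 5, -4. Mean = 0.4.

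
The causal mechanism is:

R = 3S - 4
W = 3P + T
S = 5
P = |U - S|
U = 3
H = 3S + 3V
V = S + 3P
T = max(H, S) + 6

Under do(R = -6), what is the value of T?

54

Intervening sets R = -6 and removes its equation (R = 3S - 4).
No directed path runs from R to T, so T keeps its natural value.
P = |U - S|  [with U=3, S=5]  = 2
V = S + 3P  [with S=5, P=2]  = 11
H = 3S + 3V  [with S=5, V=11]  = 48
T = max(H, S) + 6  [with H=48, S=5]  = 54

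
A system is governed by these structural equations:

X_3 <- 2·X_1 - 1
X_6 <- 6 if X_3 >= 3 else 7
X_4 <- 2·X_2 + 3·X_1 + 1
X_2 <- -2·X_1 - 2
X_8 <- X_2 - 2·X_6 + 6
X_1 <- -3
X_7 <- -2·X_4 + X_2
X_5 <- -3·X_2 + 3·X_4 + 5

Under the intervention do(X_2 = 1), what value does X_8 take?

do(X_2=1) replaces the equation X_2 <- -2·X_1 - 2 with the constant X_2 = 1.
X_3 = 2·X_1 - 1  [with X_1=-3]  = -7
X_6 = 6 if X_3 >= 3 else 7  [with X_3=-7]  = 7
X_8 = X_2 - 2·X_6 + 6  [with X_2=1, X_6=7]  = -7

-7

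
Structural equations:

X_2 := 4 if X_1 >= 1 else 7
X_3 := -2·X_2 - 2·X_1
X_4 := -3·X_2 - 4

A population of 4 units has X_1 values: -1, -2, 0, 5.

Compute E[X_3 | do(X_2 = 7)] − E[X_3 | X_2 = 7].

The intervention sets X_2=7 in all 4 units regardless of X_1. Recomputing X_3 per unit gives -12, -10, -14, -24; average -15.
Conditioning on X_2=7 selects the 3 unit(s) with X_1 ∈ {-1, -2, 0}. Their X_3 values: -12, -10, -14. Mean = -12.
Difference = -15 − (-12) = -3.

-3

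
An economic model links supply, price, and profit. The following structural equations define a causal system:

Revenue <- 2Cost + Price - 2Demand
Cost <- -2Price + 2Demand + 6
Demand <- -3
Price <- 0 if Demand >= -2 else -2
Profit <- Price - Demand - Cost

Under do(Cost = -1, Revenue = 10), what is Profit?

2

Setting Cost = -1, Revenue = 10 by intervention discards those variables' equations.
Price = 0 if Demand >= -2 else -2  [with Demand=-3]  = -2
Profit = Price - Demand - Cost  [with Price=-2, Demand=-3, Cost=-1]  = 2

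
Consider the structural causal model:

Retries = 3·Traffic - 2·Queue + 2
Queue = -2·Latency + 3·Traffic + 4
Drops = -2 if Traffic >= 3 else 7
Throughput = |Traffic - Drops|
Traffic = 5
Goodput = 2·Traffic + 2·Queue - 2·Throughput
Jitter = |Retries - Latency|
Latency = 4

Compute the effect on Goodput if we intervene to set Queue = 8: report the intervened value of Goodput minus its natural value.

-6

The intervention breaks the incoming arrows to Queue: Queue = -2·Latency + 3·Traffic + 4 no longer applies, and Queue = 8.
Drops = -2 if Traffic >= 3 else 7  [with Traffic=5]  = -2
Throughput = |Traffic - Drops|  [with Traffic=5, Drops=-2]  = 7
Goodput = 2·Traffic + 2·Queue - 2·Throughput  [with Traffic=5, Queue=8, Throughput=7]  = 12
Without intervention: Queue = -2·Latency + 3·Traffic + 4  [with Latency=4, Traffic=5]  = 11; Drops = -2 if Traffic >= 3 else 7  [with Traffic=5]  = -2; Throughput = |Traffic - Drops|  [with Traffic=5, Drops=-2]  = 7; Goodput = 2·Traffic + 2·Queue - 2·Throughput  [with Traffic=5, Queue=11, Throughput=7]  = 18.
Change = 12 − 18 = -6.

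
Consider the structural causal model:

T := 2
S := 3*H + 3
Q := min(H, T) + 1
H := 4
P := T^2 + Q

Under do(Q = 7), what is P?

do(Q=7) replaces the equation Q := min(H, T) + 1 with the constant Q = 7.
P = T^2 + Q  [with T=2, Q=7]  = 11

11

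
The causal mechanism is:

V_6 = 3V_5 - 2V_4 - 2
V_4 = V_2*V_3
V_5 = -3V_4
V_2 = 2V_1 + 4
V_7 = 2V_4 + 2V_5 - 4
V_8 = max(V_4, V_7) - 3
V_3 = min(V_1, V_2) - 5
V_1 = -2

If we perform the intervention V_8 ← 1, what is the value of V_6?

The intervention breaks the incoming arrows to V_8: V_8 = max(V_4, V_7) - 3 no longer applies, and V_8 = 1.
V_6 is not downstream of the intervention, so its value is determined by the original equations.
V_2 = 2V_1 + 4  [with V_1=-2]  = 0
V_3 = min(V_1, V_2) - 5  [with V_1=-2, V_2=0]  = -7
V_4 = V_2*V_3  [with V_2=0, V_3=-7]  = 0
V_5 = -3V_4  [with V_4=0]  = 0
V_6 = 3V_5 - 2V_4 - 2  [with V_5=0, V_4=0]  = -2

-2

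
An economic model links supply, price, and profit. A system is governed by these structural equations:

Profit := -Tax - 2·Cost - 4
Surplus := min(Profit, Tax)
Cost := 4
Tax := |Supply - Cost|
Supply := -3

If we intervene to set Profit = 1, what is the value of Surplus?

1

Intervening sets Profit = 1 and removes its equation (Profit := -Tax - 2·Cost - 4).
Tax = |Supply - Cost|  [with Supply=-3, Cost=4]  = 7
Surplus = min(Profit, Tax)  [with Profit=1, Tax=7]  = 1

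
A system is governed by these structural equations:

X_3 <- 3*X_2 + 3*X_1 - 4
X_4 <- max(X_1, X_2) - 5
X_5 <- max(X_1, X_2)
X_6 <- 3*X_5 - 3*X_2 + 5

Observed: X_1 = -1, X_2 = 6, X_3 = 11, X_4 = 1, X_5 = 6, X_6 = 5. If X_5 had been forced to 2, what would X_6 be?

The intervention breaks the incoming arrows to X_5: X_5 <- max(X_1, X_2) no longer applies, and X_5 = 2.
X_6 = 3*X_5 - 3*X_2 + 5  [with X_5=2, X_2=6]  = -7

-7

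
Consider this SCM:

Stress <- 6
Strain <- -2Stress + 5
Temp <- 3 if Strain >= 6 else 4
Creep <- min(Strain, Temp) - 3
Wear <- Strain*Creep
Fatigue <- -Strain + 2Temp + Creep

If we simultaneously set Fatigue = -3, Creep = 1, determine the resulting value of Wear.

Setting Fatigue = -3, Creep = 1 by intervention discards those variables' equations.
Strain = -2Stress + 5  [with Stress=6]  = -7
Wear = Strain*Creep  [with Strain=-7, Creep=1]  = -7

-7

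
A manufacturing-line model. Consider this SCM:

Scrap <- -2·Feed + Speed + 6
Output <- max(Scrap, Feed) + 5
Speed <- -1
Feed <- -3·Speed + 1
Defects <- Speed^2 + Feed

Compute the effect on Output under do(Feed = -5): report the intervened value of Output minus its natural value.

11

do(Feed=-5) replaces the equation Feed <- -3·Speed + 1 with the constant Feed = -5.
Scrap = -2·Feed + Speed + 6  [with Feed=-5, Speed=-1]  = 15
Output = max(Scrap, Feed) + 5  [with Scrap=15, Feed=-5]  = 20
Without intervention: Feed = -3·Speed + 1  [with Speed=-1]  = 4; Scrap = -2·Feed + Speed + 6  [with Feed=4, Speed=-1]  = -3; Output = max(Scrap, Feed) + 5  [with Scrap=-3, Feed=4]  = 9.
Change = 20 − 9 = 11.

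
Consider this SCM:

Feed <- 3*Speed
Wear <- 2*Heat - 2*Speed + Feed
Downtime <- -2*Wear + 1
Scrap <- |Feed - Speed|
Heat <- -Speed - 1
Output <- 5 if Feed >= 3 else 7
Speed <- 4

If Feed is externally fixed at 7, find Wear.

Under do(Feed=7), the mechanism Feed <- 3*Speed is discarded; Feed is fixed at 7.
Heat = -Speed - 1  [with Speed=4]  = -5
Wear = 2*Heat - 2*Speed + Feed  [with Heat=-5, Speed=4, Feed=7]  = -11

-11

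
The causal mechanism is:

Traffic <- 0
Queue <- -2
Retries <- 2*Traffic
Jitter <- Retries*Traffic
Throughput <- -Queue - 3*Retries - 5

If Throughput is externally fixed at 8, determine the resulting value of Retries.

0

do(Throughput=8) replaces the equation Throughput <- -Queue - 3*Retries - 5 with the constant Throughput = 8.
Retries is not downstream of the intervention, so its value is determined by the original equations.
Retries = 2*Traffic  [with Traffic=0]  = 0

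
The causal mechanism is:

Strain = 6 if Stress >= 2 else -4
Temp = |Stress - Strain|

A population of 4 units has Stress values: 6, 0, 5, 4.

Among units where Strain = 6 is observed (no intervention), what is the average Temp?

Conditioning on Strain=6 selects the 3 unit(s) with Stress ∈ {6, 5, 4}. Their Temp values: 0, 1, 2. Mean = 1.

1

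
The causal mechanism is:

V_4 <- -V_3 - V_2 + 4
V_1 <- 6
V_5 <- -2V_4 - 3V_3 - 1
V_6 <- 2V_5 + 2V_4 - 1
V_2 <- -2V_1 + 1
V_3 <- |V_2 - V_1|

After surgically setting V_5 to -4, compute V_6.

-13

The intervention breaks the incoming arrows to V_5: V_5 <- -2V_4 - 3V_3 - 1 no longer applies, and V_5 = -4.
V_2 = -2V_1 + 1  [with V_1=6]  = -11
V_3 = |V_2 - V_1|  [with V_2=-11, V_1=6]  = 17
V_4 = -V_3 - V_2 + 4  [with V_3=17, V_2=-11]  = -2
V_6 = 2V_5 + 2V_4 - 1  [with V_5=-4, V_4=-2]  = -13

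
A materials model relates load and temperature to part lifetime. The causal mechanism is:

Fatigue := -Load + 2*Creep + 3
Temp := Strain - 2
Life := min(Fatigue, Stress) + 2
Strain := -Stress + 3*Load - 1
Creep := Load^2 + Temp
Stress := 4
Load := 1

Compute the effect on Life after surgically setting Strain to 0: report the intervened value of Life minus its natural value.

The intervention breaks the incoming arrows to Strain: Strain := -Stress + 3*Load - 1 no longer applies, and Strain = 0.
Temp = Strain - 2  [with Strain=0]  = -2
Creep = Load^2 + Temp  [with Load=1, Temp=-2]  = -1
Fatigue = -Load + 2*Creep + 3  [with Load=1, Creep=-1]  = 0
Life = min(Fatigue, Stress) + 2  [with Fatigue=0, Stress=4]  = 2
Without intervention: Strain = -Stress + 3*Load - 1  [with Stress=4, Load=1]  = -2; Temp = Strain - 2  [with Strain=-2]  = -4; Creep = Load^2 + Temp  [with Load=1, Temp=-4]  = -3; Fatigue = -Load + 2*Creep + 3  [with Load=1, Creep=-3]  = -4; Life = min(Fatigue, Stress) + 2  [with Fatigue=-4, Stress=4]  = -2.
Change = 2 − (-2) = 4.

4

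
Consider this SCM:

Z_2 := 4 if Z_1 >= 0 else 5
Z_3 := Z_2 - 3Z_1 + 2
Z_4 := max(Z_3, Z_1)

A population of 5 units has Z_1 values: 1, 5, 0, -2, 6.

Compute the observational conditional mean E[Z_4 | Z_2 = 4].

5

E[Z_4|Z_2=4] averages over only the 4 units with Z_2=4 (Z_1 = 1, 5, 0, 6): Z_4 = 3, 5, 6, 6, mean 5.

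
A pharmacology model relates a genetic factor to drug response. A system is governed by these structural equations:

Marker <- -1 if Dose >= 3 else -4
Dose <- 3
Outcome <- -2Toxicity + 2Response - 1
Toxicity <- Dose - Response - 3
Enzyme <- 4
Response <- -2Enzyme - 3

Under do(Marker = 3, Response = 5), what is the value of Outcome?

Setting Marker = 3, Response = 5 by intervention discards those variables' equations.
Toxicity = Dose - Response - 3  [with Dose=3, Response=5]  = -5
Outcome = -2Toxicity + 2Response - 1  [with Toxicity=-5, Response=5]  = 19

19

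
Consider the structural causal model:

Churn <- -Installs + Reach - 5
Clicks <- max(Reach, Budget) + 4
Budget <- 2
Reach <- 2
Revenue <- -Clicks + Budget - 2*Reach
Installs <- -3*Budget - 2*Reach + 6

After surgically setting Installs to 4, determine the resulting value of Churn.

-7

Intervening sets Installs = 4 and removes its equation (Installs <- -3*Budget - 2*Reach + 6).
Churn = -Installs + Reach - 5  [with Installs=4, Reach=2]  = -7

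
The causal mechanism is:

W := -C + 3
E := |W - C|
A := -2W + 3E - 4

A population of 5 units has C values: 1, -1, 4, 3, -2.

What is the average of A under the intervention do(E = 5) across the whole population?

Under do(E=5), E's equation is replaced by E=5 for every unit. Per-unit A: 7, 3, 13, 11, 1. Mean = 7.

7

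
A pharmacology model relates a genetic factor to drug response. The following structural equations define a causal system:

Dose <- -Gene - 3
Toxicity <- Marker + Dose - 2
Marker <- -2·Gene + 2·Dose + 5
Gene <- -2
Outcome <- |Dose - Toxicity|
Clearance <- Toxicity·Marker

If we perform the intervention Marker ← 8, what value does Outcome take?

6

The intervention breaks the incoming arrows to Marker: Marker <- -2·Gene + 2·Dose + 5 no longer applies, and Marker = 8.
Dose = -Gene - 3  [with Gene=-2]  = -1
Toxicity = Marker + Dose - 2  [with Marker=8, Dose=-1]  = 5
Outcome = |Dose - Toxicity|  [with Dose=-1, Toxicity=5]  = 6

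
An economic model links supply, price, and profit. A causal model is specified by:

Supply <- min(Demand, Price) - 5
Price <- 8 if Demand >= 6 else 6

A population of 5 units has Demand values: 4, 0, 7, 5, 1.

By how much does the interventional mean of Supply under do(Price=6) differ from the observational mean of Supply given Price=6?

do(Price=6) breaks Price's dependence on Demand. With Price=6 fixed, Supply across the units is -1, -5, 1, 0, -4, mean -1.8.
E[Supply|Price=6] averages over only the 4 units with Price=6 (Demand = 4, 0, 5, 1): Supply = -1, -5, 0, -4, mean -2.5.
Difference = -1.8 − (-2.5) = 0.7.

0.7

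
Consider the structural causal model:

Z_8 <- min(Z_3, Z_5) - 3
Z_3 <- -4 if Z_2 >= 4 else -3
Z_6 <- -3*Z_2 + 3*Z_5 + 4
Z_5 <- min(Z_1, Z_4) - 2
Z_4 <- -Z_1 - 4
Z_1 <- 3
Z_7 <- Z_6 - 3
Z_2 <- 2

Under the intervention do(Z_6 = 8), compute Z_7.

5

Intervening sets Z_6 = 8 and removes its equation (Z_6 <- -3*Z_2 + 3*Z_5 + 4).
Z_7 = Z_6 - 3  [with Z_6=8]  = 5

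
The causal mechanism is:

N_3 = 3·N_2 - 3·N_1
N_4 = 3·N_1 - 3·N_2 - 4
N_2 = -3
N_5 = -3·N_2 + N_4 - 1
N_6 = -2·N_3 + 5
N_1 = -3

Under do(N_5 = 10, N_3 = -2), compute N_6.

9

The joint intervention fixes N_5 = 10, N_3 = -2, removing each variable's own equation.
N_6 = -2·N_3 + 5  [with N_3=-2]  = 9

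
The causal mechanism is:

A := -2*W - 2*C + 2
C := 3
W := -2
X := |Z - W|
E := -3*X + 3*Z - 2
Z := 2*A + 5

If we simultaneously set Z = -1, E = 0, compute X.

1

Setting Z = -1, E = 0 by intervention discards those variables' equations.
X = |Z - W|  [with Z=-1, W=-2]  = 1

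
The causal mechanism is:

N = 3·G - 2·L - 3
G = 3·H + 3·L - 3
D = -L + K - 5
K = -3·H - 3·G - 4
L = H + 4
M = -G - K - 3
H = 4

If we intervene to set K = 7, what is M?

Under do(K=7), the mechanism K = -3·H - 3·G - 4 is discarded; K is fixed at 7.
L = H + 4  [with H=4]  = 8
G = 3·H + 3·L - 3  [with H=4, L=8]  = 33
M = -G - K - 3  [with G=33, K=7]  = -43

-43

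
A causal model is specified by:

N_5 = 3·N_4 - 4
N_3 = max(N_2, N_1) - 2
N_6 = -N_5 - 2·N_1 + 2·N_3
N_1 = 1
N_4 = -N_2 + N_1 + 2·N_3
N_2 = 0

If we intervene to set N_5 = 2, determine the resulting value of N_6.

The intervention breaks the incoming arrows to N_5: N_5 = 3·N_4 - 4 no longer applies, and N_5 = 2.
N_3 = max(N_2, N_1) - 2  [with N_2=0, N_1=1]  = -1
N_6 = -N_5 - 2·N_1 + 2·N_3  [with N_5=2, N_1=1, N_3=-1]  = -6

-6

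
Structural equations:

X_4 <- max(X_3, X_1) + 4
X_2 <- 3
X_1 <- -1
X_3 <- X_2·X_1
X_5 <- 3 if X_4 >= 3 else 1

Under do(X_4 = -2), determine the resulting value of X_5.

1

Intervening sets X_4 = -2 and removes its equation (X_4 <- max(X_3, X_1) + 4).
X_5 = 3 if X_4 >= 3 else 1  [with X_4=-2]  = 1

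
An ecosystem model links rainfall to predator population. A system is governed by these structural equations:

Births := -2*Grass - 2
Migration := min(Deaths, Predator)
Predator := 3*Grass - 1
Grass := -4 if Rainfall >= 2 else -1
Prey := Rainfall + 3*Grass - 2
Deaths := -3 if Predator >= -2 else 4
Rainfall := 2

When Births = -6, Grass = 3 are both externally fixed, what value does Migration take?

Setting Births = -6, Grass = 3 by intervention discards those variables' equations.
Predator = 3*Grass - 1  [with Grass=3]  = 8
Deaths = -3 if Predator >= -2 else 4  [with Predator=8]  = -3
Migration = min(Deaths, Predator)  [with Deaths=-3, Predator=8]  = -3

-3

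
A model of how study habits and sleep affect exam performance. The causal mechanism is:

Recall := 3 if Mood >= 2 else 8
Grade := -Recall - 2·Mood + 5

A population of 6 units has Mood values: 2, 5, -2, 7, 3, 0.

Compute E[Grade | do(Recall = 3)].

Under do(Recall=3), Recall's equation is replaced by Recall=3 for every unit. Per-unit Grade: -2, -8, 6, -12, -4, 2. Mean = -3.

-3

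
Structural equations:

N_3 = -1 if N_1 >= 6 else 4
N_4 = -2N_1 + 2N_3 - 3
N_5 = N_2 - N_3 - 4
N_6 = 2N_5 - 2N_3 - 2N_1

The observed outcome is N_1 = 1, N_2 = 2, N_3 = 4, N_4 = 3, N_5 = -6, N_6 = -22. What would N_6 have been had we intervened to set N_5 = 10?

10

The intervention breaks the incoming arrows to N_5: N_5 = N_2 - N_3 - 4 no longer applies, and N_5 = 10.
N_3 = -1 if N_1 >= 6 else 4  [with N_1=1]  = 4
N_6 = 2N_5 - 2N_3 - 2N_1  [with N_5=10, N_3=4, N_1=1]  = 10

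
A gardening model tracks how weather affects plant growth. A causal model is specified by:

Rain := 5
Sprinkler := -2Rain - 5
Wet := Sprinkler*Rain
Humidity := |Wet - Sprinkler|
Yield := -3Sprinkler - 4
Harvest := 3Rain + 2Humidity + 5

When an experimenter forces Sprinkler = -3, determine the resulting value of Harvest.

Under do(Sprinkler=-3), the mechanism Sprinkler := -2Rain - 5 is discarded; Sprinkler is fixed at -3.
Wet = Sprinkler*Rain  [with Sprinkler=-3, Rain=5]  = -15
Humidity = |Wet - Sprinkler|  [with Wet=-15, Sprinkler=-3]  = 12
Harvest = 3Rain + 2Humidity + 5  [with Rain=5, Humidity=12]  = 44

44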